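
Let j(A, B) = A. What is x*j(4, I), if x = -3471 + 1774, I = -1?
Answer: -6788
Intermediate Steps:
x = -1697
x*j(4, I) = -1697*4 = -6788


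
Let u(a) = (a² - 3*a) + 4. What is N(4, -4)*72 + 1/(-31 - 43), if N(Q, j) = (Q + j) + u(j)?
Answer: 170495/74 ≈ 2304.0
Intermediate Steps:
u(a) = 4 + a² - 3*a
N(Q, j) = 4 + Q + j² - 2*j (N(Q, j) = (Q + j) + (4 + j² - 3*j) = 4 + Q + j² - 2*j)
N(4, -4)*72 + 1/(-31 - 43) = (4 + 4 + (-4)² - 2*(-4))*72 + 1/(-31 - 43) = (4 + 4 + 16 + 8)*72 + 1/(-74) = 32*72 - 1/74 = 2304 - 1/74 = 170495/74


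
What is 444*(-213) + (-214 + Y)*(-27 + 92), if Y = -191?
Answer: -120897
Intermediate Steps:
444*(-213) + (-214 + Y)*(-27 + 92) = 444*(-213) + (-214 - 191)*(-27 + 92) = -94572 - 405*65 = -94572 - 26325 = -120897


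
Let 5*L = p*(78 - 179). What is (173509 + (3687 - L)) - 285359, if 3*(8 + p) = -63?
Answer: -543744/5 ≈ -1.0875e+5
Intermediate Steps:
p = -29 (p = -8 + (⅓)*(-63) = -8 - 21 = -29)
L = 2929/5 (L = (-29*(78 - 179))/5 = (-29*(-101))/5 = (⅕)*2929 = 2929/5 ≈ 585.80)
(173509 + (3687 - L)) - 285359 = (173509 + (3687 - 1*2929/5)) - 285359 = (173509 + (3687 - 2929/5)) - 285359 = (173509 + 15506/5) - 285359 = 883051/5 - 285359 = -543744/5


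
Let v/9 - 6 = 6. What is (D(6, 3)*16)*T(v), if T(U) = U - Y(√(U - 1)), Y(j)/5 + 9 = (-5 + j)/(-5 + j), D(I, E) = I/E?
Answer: 4736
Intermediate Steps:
Y(j) = -40 (Y(j) = -45 + 5*((-5 + j)/(-5 + j)) = -45 + 5*1 = -45 + 5 = -40)
v = 108 (v = 54 + 9*6 = 54 + 54 = 108)
T(U) = 40 + U (T(U) = U - 1*(-40) = U + 40 = 40 + U)
(D(6, 3)*16)*T(v) = ((6/3)*16)*(40 + 108) = ((6*(⅓))*16)*148 = (2*16)*148 = 32*148 = 4736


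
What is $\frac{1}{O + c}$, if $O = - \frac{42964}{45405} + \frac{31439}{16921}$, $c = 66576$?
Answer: $\frac{768298005}{51150908474831} \approx 1.502 \cdot 10^{-5}$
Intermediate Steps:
$O = \frac{700493951}{768298005}$ ($O = \left(-42964\right) \frac{1}{45405} + 31439 \cdot \frac{1}{16921} = - \frac{42964}{45405} + \frac{31439}{16921} = \frac{700493951}{768298005} \approx 0.91175$)
$\frac{1}{O + c} = \frac{1}{\frac{700493951}{768298005} + 66576} = \frac{1}{\frac{51150908474831}{768298005}} = \frac{768298005}{51150908474831}$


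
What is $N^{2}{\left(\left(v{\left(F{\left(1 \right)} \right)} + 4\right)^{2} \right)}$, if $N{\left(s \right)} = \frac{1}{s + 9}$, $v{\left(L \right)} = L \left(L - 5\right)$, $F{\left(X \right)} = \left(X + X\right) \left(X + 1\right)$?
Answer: $\frac{1}{81} \approx 0.012346$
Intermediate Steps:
$F{\left(X \right)} = 2 X \left(1 + X\right)$
$v{\left(L \right)} = L \left(-5 + L\right)$
$N{\left(s \right)} = \frac{1}{9 + s}$
$N^{2}{\left(\left(v{\left(F{\left(1 \right)} \right)} + 4\right)^{2} \right)} = \left(\frac{1}{9 + \left(2 \cdot 1 \left(1 + 1\right) \left(-5 + 2 \cdot 1 \left(1 + 1\right)\right) + 4\right)^{2}}\right)^{2} = \left(\frac{1}{9 + \left(2 \cdot 1 \cdot 2 \left(-5 + 2 \cdot 1 \cdot 2\right) + 4\right)^{2}}\right)^{2} = \left(\frac{1}{9 + \left(4 \left(-5 + 4\right) + 4\right)^{2}}\right)^{2} = \left(\frac{1}{9 + \left(4 \left(-1\right) + 4\right)^{2}}\right)^{2} = \left(\frac{1}{9 + \left(-4 + 4\right)^{2}}\right)^{2} = \left(\frac{1}{9 + 0^{2}}\right)^{2} = \left(\frac{1}{9 + 0}\right)^{2} = \left(\frac{1}{9}\right)^{2} = \frac{1}{81}$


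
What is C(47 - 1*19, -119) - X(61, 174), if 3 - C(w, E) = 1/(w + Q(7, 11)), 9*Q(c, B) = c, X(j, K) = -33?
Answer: 9315/259 ≈ 35.965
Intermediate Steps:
Q(c, B) = c/9
C(w, E) = 3 - 1/(7/9 + w) (C(w, E) = 3 - 1/(w + (⅑)*7) = 3 - 1/(w + 7/9) = 3 - 1/(7/9 + w))
C(47 - 1*19, -119) - X(61, 174) = 3*(4 + 9*(47 - 1*19))/(7 + 9*(47 - 1*19)) - 1*(-33) = 3*(4 + 9*(47 - 19))/(7 + 9*(47 - 19)) + 33 = 3*(4 + 9*28)/(7 + 9*28) + 33 = 3*(4 + 252)/(7 + 252) + 33 = 3*256/259 + 33 = 3*(1/259)*256 + 33 = 768/259 + 33 = 9315/259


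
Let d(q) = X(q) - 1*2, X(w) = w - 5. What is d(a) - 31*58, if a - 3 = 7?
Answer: -1795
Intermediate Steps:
a = 10 (a = 3 + 7 = 10)
X(w) = -5 + w
d(q) = -7 + q (d(q) = (-5 + q) - 1*2 = (-5 + q) - 2 = -7 + q)
d(a) - 31*58 = (-7 + 10) - 31*58 = 3 - 1798 = -1795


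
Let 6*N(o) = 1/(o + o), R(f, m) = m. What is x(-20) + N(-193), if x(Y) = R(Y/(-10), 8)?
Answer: 18527/2316 ≈ 7.9996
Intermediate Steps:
N(o) = 1/(12*o) (N(o) = 1/(6*(o + o)) = 1/(6*((2*o))) = (1/(2*o))/6 = 1/(12*o))
x(Y) = 8
x(-20) + N(-193) = 8 + (1/12)/(-193) = 8 + (1/12)*(-1/193) = 8 - 1/2316 = 18527/2316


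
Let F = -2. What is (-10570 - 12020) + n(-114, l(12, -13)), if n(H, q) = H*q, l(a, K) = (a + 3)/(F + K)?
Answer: -22476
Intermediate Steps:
l(a, K) = (3 + a)/(-2 + K) (l(a, K) = (a + 3)/(-2 + K) = (3 + a)/(-2 + K))
(-10570 - 12020) + n(-114, l(12, -13)) = (-10570 - 12020) - 114*(3 + 12)/(-2 - 13) = -22590 - 114*15/(-15) = -22590 - (-38)*15/5 = -22590 - 114*(-1) = -22590 + 114 = -22476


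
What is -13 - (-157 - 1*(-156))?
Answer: -12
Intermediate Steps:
-13 - (-157 - 1*(-156)) = -1*13 - (-157 + 156) = -13 - 1*(-1) = -13 + 1 = -12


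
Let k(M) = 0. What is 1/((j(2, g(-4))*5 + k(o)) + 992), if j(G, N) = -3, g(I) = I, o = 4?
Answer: 1/977 ≈ 0.0010235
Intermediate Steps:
1/((j(2, g(-4))*5 + k(o)) + 992) = 1/((-3*5 + 0) + 992) = 1/((-15 + 0) + 992) = 1/(-15 + 992) = 1/977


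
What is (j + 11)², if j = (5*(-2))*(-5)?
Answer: 3721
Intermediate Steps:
j = 50 (j = -10*(-5) = 50)
(j + 11)² = (50 + 11)² = 61² = 3721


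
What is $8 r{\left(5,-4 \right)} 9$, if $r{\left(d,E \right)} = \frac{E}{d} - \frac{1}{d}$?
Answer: $-72$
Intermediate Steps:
$r{\left(d,E \right)} = - \frac{1}{d} + \frac{E}{d}$
$8 r{\left(5,-4 \right)} 9 = 8 \frac{-1 - 4}{5} \cdot 9 = 8 \cdot \frac{1}{5} \left(-5\right) 9 = 8 \left(-1\right) 9 = \left(-8\right) 9 = -72$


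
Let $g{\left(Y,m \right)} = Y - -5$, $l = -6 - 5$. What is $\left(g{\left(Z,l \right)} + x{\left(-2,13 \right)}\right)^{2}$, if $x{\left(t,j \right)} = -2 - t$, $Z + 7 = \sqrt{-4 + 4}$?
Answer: $4$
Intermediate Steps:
$l = -11$
$Z = -7$ ($Z = -7 + \sqrt{-4 + 4} = -7 + \sqrt{0} = -7 + 0 = -7$)
$g{\left(Y,m \right)} = 5 + Y$ ($g{\left(Y,m \right)} = Y + 5 = 5 + Y$)
$\left(g{\left(Z,l \right)} + x{\left(-2,13 \right)}\right)^{2} = \left(\left(5 - 7\right) - 0\right)^{2} = \left(-2 + \left(-2 + 2\right)\right)^{2} = \left(-2 + 0\right)^{2} = \left(-2\right)^{2} = 4$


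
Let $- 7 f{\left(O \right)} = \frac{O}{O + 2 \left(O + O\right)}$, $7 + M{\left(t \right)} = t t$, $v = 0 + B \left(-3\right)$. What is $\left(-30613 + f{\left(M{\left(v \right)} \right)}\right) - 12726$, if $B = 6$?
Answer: $- \frac{1516866}{35} \approx -43339.0$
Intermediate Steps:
$v = -18$ ($v = 0 + 6 \left(-3\right) = 0 - 18 = -18$)
$M{\left(t \right)} = -7 + t^{2}$ ($M{\left(t \right)} = -7 + t t = -7 + t^{2}$)
$f{\left(O \right)} = - \frac{1}{35}$ ($f{\left(O \right)} = - \frac{\frac{1}{O + 2 \left(O + O\right)} O}{7} = - \frac{\frac{1}{O + 2 \cdot 2 O} O}{7} = - \frac{\frac{1}{O + 4 O} O}{7} = - \frac{\frac{1}{5 O} O}{7} = \left(- \frac{1}{7}\right) \frac{1}{5} = - \frac{1}{35}$)
$\left(-30613 + f{\left(M{\left(v \right)} \right)}\right) - 12726 = \left(-30613 - \frac{1}{35}\right) - 12726 = - \frac{1071456}{35} - 12726 = - \frac{1516866}{35}$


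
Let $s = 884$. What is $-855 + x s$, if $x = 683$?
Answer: $602917$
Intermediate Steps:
$-855 + x s = -855 + 683 \cdot 884 = -855 + 603772 = 602917$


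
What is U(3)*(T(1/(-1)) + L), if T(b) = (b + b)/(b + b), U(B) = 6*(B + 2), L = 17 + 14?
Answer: 960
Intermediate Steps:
L = 31
U(B) = 12 + 6*B (U(B) = 6*(2 + B) = 12 + 6*B)
T(b) = 1 (T(b) = (2*b)/((2*b)) = (2*b)*(1/(2*b)) = 1)
U(3)*(T(1/(-1)) + L) = (12 + 6*3)*(1 + 31) = (12 + 18)*32 = 30*32 = 960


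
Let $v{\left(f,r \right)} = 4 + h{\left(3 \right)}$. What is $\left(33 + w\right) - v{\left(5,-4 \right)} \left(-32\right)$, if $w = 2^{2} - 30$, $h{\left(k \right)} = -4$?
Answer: $7$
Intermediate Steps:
$w = -26$ ($w = 4 - 30 = -26$)
$v{\left(f,r \right)} = 0$ ($v{\left(f,r \right)} = 4 - 4 = 0$)
$\left(33 + w\right) - v{\left(5,-4 \right)} \left(-32\right) = \left(33 - 26\right) - 0 \left(-32\right) = 7 - 0 = 7 + 0 = 7$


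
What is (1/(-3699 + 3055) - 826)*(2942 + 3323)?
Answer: -476090775/92 ≈ -5.1749e+6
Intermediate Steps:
(1/(-3699 + 3055) - 826)*(2942 + 3323) = (1/(-644) - 826)*6265 = (-1/644 - 826)*6265 = -531945/644*6265 = -476090775/92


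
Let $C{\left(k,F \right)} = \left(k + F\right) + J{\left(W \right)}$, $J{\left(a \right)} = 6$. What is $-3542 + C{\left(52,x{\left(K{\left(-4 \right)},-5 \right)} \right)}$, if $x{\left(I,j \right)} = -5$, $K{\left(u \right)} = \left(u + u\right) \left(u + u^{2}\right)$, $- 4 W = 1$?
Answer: $-3489$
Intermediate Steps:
$W = - \frac{1}{4}$ ($W = \left(- \frac{1}{4}\right) 1 = - \frac{1}{4} \approx -0.25$)
$K{\left(u \right)} = 2 u \left(u + u^{2}\right)$
$C{\left(k,F \right)} = 6 + F + k$ ($C{\left(k,F \right)} = \left(k + F\right) + 6 = \left(F + k\right) + 6 = 6 + F + k$)
$-3542 + C{\left(52,x{\left(K{\left(-4 \right)},-5 \right)} \right)} = -3542 + \left(6 - 5 + 52\right) = -3542 + 53 = -3489$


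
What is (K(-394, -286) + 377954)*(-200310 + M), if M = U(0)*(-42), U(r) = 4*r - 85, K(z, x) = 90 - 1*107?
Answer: -74355325380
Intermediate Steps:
K(z, x) = -17 (K(z, x) = 90 - 107 = -17)
U(r) = -85 + 4*r
M = 3570 (M = (-85 + 4*0)*(-42) = (-85 + 0)*(-42) = -85*(-42) = 3570)
(K(-394, -286) + 377954)*(-200310 + M) = (-17 + 377954)*(-200310 + 3570) = 377937*(-196740) = -74355325380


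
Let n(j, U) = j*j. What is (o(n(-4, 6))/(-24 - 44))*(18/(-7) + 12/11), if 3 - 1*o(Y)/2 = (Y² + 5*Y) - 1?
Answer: -18924/1309 ≈ -14.457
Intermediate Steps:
n(j, U) = j²
o(Y) = 8 - 10*Y - 2*Y² (o(Y) = 6 - 2*((Y² + 5*Y) - 1) = 6 - 2*(-1 + Y² + 5*Y) = 6 + (2 - 10*Y - 2*Y²) = 8 - 10*Y - 2*Y²)
(o(n(-4, 6))/(-24 - 44))*(18/(-7) + 12/11) = ((8 - 10*(-4)² - 2*((-4)²)²)/(-24 - 44))*(18/(-7) + 12/11) = ((8 - 10*16 - 2*16²)/(-68))*(18*(-⅐) + 12*(1/11)) = ((8 - 160 - 2*256)*(-1/68))*(-18/7 + 12/11) = ((8 - 160 - 512)*(-1/68))*(-114/77) = -664*(-1/68)*(-114/77) = (166/17)*(-114/77) = -18924/1309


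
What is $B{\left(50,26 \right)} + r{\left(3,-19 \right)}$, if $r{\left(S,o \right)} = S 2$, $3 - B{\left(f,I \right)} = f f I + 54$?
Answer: $-65045$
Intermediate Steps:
$B{\left(f,I \right)} = -51 - I f^{2}$ ($B{\left(f,I \right)} = 3 - \left(f f I + 54\right) = 3 - \left(f^{2} I + 54\right) = 3 - \left(I f^{2} + 54\right) = 3 - \left(54 + I f^{2}\right) = -51 - I f^{2}$)
$r{\left(S,o \right)} = 2 S$
$B{\left(50,26 \right)} + r{\left(3,-19 \right)} = \left(-51 - 26 \cdot 50^{2}\right) + 2 \cdot 3 = \left(-51 - 26 \cdot 2500\right) + 6 = \left(-51 - 65000\right) + 6 = -65051 + 6 = -65045$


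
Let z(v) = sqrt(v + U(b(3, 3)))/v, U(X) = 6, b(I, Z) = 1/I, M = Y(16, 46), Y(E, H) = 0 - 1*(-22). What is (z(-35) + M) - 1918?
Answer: -1896 - I*sqrt(29)/35 ≈ -1896.0 - 0.15386*I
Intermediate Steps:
Y(E, H) = 22 (Y(E, H) = 0 + 22 = 22)
M = 22
z(v) = sqrt(6 + v)/v (z(v) = sqrt(v + 6)/v = sqrt(6 + v)/v)
(z(-35) + M) - 1918 = (sqrt(6 - 35)/(-35) + 22) - 1918 = (-I*sqrt(29)/35 + 22) - 1918 = (22 - I*sqrt(29)/35) - 1918 = -1896 - I*sqrt(29)/35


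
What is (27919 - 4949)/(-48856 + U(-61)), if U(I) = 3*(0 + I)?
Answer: -22970/49039 ≈ -0.46840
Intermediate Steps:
U(I) = 3*I
(27919 - 4949)/(-48856 + U(-61)) = (27919 - 4949)/(-48856 + 3*(-61)) = 22970/(-48856 - 183) = 22970/(-49039) = 22970*(-1/49039) = -22970/49039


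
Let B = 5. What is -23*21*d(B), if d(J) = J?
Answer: -2415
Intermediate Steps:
-23*21*d(B) = -23*21*5 = -483*5 = -1*2415 = -2415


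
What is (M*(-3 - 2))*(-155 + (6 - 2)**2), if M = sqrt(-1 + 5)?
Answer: 1390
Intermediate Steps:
M = 2 (M = sqrt(4) = 2)
(M*(-3 - 2))*(-155 + (6 - 2)**2) = (2*(-3 - 2))*(-155 + (6 - 2)**2) = (2*(-5))*(-155 + 4**2) = -10*(-155 + 16) = -10*(-139) = 1390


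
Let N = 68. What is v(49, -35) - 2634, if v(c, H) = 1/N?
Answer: -179111/68 ≈ -2634.0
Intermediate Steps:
v(c, H) = 1/68
v(49, -35) - 2634 = 1/68 - 2634 = -179111/68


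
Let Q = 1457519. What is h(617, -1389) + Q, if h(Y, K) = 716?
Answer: 1458235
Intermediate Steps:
h(617, -1389) + Q = 716 + 1457519 = 1458235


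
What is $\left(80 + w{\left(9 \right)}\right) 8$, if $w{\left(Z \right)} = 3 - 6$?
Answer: $616$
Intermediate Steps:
$w{\left(Z \right)} = -3$ ($w{\left(Z \right)} = 3 - 6 = -3$)
$\left(80 + w{\left(9 \right)}\right) 8 = \left(80 - 3\right) 8 = 77 \cdot 8 = 616$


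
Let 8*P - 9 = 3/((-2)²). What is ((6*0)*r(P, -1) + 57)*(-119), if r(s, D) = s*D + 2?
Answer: -6783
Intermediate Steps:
P = 39/32 (P = 9/8 + (3/((-2)²))/8 = 9/8 + (3/4)/8 = 9/8 + (3*(¼))/8 = 9/8 + (⅛)*(¾) = 9/8 + 3/32 = 39/32 ≈ 1.2188)
r(s, D) = 2 + D*s (r(s, D) = D*s + 2 = 2 + D*s)
((6*0)*r(P, -1) + 57)*(-119) = ((6*0)*(2 - 1*39/32) + 57)*(-119) = (0*(2 - 39/32) + 57)*(-119) = (0*(25/32) + 57)*(-119) = (0 + 57)*(-119) = 57*(-119) = -6783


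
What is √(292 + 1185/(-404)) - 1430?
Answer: -1430 + √11795083/202 ≈ -1413.0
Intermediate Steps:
√(292 + 1185/(-404)) - 1430 = √(292 + 1185*(-1/404)) - 1430 = √(292 - 1185/404) - 1430 = √(116783/404) - 1430 = √11795083/202 - 1430 = -1430 + √11795083/202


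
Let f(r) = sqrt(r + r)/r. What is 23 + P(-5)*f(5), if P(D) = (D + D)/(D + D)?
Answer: 23 + sqrt(10)/5 ≈ 23.632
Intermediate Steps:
P(D) = 1 (P(D) = (2*D)/((2*D)) = (2*D)*(1/(2*D)) = 1)
f(r) = sqrt(2)/sqrt(r) (f(r) = sqrt(2*r)/r = (sqrt(2)*sqrt(r))/r = sqrt(2)/sqrt(r))
23 + P(-5)*f(5) = 23 + 1*(sqrt(2)/sqrt(5)) = 23 + 1*(sqrt(2)*(sqrt(5)/5)) = 23 + 1*(sqrt(10)/5) = 23 + sqrt(10)/5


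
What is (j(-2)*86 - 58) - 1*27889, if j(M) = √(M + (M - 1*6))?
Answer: -27947 + 86*I*√10 ≈ -27947.0 + 271.96*I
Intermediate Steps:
j(M) = √(-6 + 2*M) (j(M) = √(M + (M - 6)) = √(M + (-6 + M)) = √(-6 + 2*M))
(j(-2)*86 - 58) - 1*27889 = (√(-6 + 2*(-2))*86 - 58) - 1*27889 = (√(-6 - 4)*86 - 58) - 27889 = (√(-10)*86 - 58) - 27889 = ((I*√10)*86 - 58) - 27889 = (86*I*√10 - 58) - 27889 = (-58 + 86*I*√10) - 27889 = -27947 + 86*I*√10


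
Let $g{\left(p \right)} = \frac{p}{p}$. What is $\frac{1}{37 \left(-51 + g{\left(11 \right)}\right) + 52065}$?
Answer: $\frac{1}{50215} \approx 1.9914 \cdot 10^{-5}$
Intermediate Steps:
$g{\left(p \right)} = 1$
$\frac{1}{37 \left(-51 + g{\left(11 \right)}\right) + 52065} = \frac{1}{37 \left(-51 + 1\right) + 52065} = \frac{1}{37 \left(-50\right) + 52065} = \frac{1}{-1850 + 52065} = \frac{1}{50215}$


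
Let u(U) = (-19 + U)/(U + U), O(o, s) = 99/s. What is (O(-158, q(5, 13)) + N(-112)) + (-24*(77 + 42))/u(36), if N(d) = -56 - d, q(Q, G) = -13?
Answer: -156619/13 ≈ -12048.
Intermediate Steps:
u(U) = (-19 + U)/(2*U) (u(U) = (-19 + U)/((2*U)) = (-19 + U)*(1/(2*U)) = (-19 + U)/(2*U))
(O(-158, q(5, 13)) + N(-112)) + (-24*(77 + 42))/u(36) = (99/(-13) + (-56 - 1*(-112))) + (-24*(77 + 42))/(((½)*(-19 + 36)/36)) = (99*(-1/13) + (-56 + 112)) + (-24*119)/(((½)*(1/36)*17)) = (-99/13 + 56) - 2856/17/72 = 629/13 - 2856*72/17 = 629/13 - 12096 = -156619/13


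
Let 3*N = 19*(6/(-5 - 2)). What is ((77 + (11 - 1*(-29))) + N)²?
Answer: 609961/49 ≈ 12448.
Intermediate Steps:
N = -38/7 (N = (19*(6/(-5 - 2)))/3 = (19*(6/(-7)))/3 = (19*(6*(-⅐)))/3 = (19*(-6/7))/3 = (⅓)*(-114/7) = -38/7 ≈ -5.4286)
((77 + (11 - 1*(-29))) + N)² = ((77 + (11 - 1*(-29))) - 38/7)² = ((77 + (11 + 29)) - 38/7)² = ((77 + 40) - 38/7)² = (117 - 38/7)² = (781/7)² = 609961/49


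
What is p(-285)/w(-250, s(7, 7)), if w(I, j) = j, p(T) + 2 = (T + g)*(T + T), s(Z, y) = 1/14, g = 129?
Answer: 1244852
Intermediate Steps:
s(Z, y) = 1/14
p(T) = -2 + 2*T*(129 + T) (p(T) = -2 + (T + 129)*(T + T) = -2 + (129 + T)*(2*T) = -2 + 2*T*(129 + T))
p(-285)/w(-250, s(7, 7)) = (-2 + 2*(-285)² + 258*(-285))/(1/14) = (-2 + 2*81225 - 73530)*14 = (-2 + 162450 - 73530)*14 = 88918*14 = 1244852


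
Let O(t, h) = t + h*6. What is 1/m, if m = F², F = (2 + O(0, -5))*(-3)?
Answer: 1/7056 ≈ 0.00014172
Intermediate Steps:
O(t, h) = t + 6*h
F = 84 (F = (2 + (0 + 6*(-5)))*(-3) = (2 + (0 - 30))*(-3) = (2 - 30)*(-3) = -28*(-3) = 84)
m = 7056 (m = 84² = 7056)
1/m = 1/7056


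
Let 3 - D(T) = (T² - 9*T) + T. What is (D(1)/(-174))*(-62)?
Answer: 310/87 ≈ 3.5632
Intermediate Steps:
D(T) = 3 - T² + 8*T (D(T) = 3 - ((T² - 9*T) + T) = 3 - (T² - 8*T) = 3 + (-T² + 8*T) = 3 - T² + 8*T)
(D(1)/(-174))*(-62) = ((3 - 1*1² + 8*1)/(-174))*(-62) = ((3 - 1*1 + 8)*(-1/174))*(-62) = ((3 - 1 + 8)*(-1/174))*(-62) = (10*(-1/174))*(-62) = -5/87*(-62) = 310/87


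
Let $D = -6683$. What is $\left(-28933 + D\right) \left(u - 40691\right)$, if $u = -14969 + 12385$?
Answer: $1541282400$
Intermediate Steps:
$u = -2584$
$\left(-28933 + D\right) \left(u - 40691\right) = \left(-28933 - 6683\right) \left(-2584 - 40691\right) = \left(-35616\right) \left(-43275\right) = 1541282400$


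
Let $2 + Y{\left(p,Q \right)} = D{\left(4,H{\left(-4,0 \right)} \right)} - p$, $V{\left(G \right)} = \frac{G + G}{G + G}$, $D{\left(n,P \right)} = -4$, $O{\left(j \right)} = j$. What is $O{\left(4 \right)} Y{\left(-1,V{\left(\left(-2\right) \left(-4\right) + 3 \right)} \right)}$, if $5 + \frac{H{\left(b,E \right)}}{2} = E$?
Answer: $-20$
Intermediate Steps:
$H{\left(b,E \right)} = -10 + 2 E$
$V{\left(G \right)} = 1$ ($V{\left(G \right)} = \frac{2 G}{2 G} = 2 G \frac{1}{2 G} = 1$)
$Y{\left(p,Q \right)} = -6 - p$ ($Y{\left(p,Q \right)} = -2 - \left(4 + p\right) = -6 - p$)
$O{\left(4 \right)} Y{\left(-1,V{\left(\left(-2\right) \left(-4\right) + 3 \right)} \right)} = 4 \left(-6 - -1\right) = 4 \left(-6 + 1\right) = 4 \left(-5\right) = -20$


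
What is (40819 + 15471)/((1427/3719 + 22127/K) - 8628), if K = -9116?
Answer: -1908366321160/292579223493 ≈ -6.5226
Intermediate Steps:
(40819 + 15471)/((1427/3719 + 22127/K) - 8628) = (40819 + 15471)/((1427/3719 + 22127/(-9116)) - 8628) = 56290/((1427*(1/3719) + 22127*(-1/9116)) - 8628) = 56290/((1427/3719 - 22127/9116) - 8628) = 56290/(-69281781/33902404 - 8628) = 56290/(-292579223493/33902404) = 56290*(-33902404/292579223493) = -1908366321160/292579223493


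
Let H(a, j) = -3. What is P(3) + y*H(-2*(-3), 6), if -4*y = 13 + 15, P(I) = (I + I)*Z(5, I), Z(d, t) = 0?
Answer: 21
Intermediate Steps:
P(I) = 0 (P(I) = (I + I)*0 = (2*I)*0 = 0)
y = -7 (y = -(13 + 15)/4 = -1/4*28 = -7)
P(3) + y*H(-2*(-3), 6) = 0 - 7*(-3) = 0 + 21 = 21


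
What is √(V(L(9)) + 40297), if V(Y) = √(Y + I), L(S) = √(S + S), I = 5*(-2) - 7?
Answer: √(40297 + I*√(17 - 3*√2)) ≈ 200.74 + 0.0089*I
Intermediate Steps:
I = -17 (I = -10 - 7 = -17)
L(S) = √2*√S (L(S) = √(2*S) = √2*√S)
V(Y) = √(-17 + Y) (V(Y) = √(Y - 17) = √(-17 + Y))
√(V(L(9)) + 40297) = √(√(-17 + √2*√9) + 40297) = √(√(-17 + √2*3) + 40297) = √(√(-17 + 3*√2) + 40297) = √(40297 + √(-17 + 3*√2))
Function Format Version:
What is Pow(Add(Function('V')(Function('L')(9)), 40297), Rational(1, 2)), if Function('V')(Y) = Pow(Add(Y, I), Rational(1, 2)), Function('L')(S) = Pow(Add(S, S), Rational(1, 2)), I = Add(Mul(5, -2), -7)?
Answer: Pow(Add(40297, Mul(I, Pow(Add(17, Mul(-3, Pow(2, Rational(1, 2)))), Rational(1, 2)))), Rational(1, 2)) ≈ Add(200.74, Mul(0.0089, I))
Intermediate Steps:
I = -17 (I = Add(-10, -7) = -17)
Function('L')(S) = Mul(Pow(2, Rational(1, 2)), Pow(S, Rational(1, 2))) (Function('L')(S) = Pow(Mul(2, S), Rational(1, 2)) = Mul(Pow(2, Rational(1, 2)), Pow(S, Rational(1, 2))))
Function('V')(Y) = Pow(Add(-17, Y), Rational(1, 2)) (Function('V')(Y) = Pow(Add(Y, -17), Rational(1, 2)) = Pow(Add(-17, Y), Rational(1, 2)))
Pow(Add(Function('V')(Function('L')(9)), 40297), Rational(1, 2)) = Pow(Add(Pow(Add(-17, Mul(Pow(2, Rational(1, 2)), Pow(9, Rational(1, 2)))), Rational(1, 2)), 40297), Rational(1, 2)) = Pow(Add(Pow(Add(-17, Mul(Pow(2, Rational(1, 2)), 3)), Rational(1, 2)), 40297), Rational(1, 2)) = Pow(Add(Pow(Add(-17, Mul(3, Pow(2, Rational(1, 2)))), Rational(1, 2)), 40297), Rational(1, 2)) = Pow(Add(40297, Pow(Add(-17, Mul(3, Pow(2, Rational(1, 2)))), Rational(1, 2))), Rational(1, 2))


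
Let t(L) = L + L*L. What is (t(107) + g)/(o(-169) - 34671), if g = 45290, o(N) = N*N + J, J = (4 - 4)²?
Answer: -28423/3055 ≈ -9.3038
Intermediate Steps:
J = 0 (J = 0² = 0)
o(N) = N² (o(N) = N*N + 0 = N² + 0 = N²)
t(L) = L + L²
(t(107) + g)/(o(-169) - 34671) = (107*(1 + 107) + 45290)/((-169)² - 34671) = (107*108 + 45290)/(28561 - 34671) = (11556 + 45290)/(-6110) = 56846*(-1/6110) = -28423/3055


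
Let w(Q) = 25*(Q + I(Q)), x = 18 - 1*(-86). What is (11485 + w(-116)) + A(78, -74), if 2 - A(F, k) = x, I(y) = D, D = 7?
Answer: 8658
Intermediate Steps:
I(y) = 7
x = 104 (x = 18 + 86 = 104)
w(Q) = 175 + 25*Q (w(Q) = 25*(Q + 7) = 25*(7 + Q) = 175 + 25*Q)
A(F, k) = -102 (A(F, k) = 2 - 1*104 = 2 - 104 = -102)
(11485 + w(-116)) + A(78, -74) = (11485 + (175 + 25*(-116))) - 102 = (11485 + (175 - 2900)) - 102 = (11485 - 2725) - 102 = 8760 - 102 = 8658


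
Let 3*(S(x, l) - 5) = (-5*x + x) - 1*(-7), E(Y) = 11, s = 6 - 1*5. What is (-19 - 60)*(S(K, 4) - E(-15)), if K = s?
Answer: 395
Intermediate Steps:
s = 1 (s = 6 - 5 = 1)
K = 1
S(x, l) = 22/3 - 4*x/3 (S(x, l) = 5 + ((-5*x + x) - 1*(-7))/3 = 5 + (-4*x + 7)/3 = 5 + (7 - 4*x)/3 = 5 + (7/3 - 4*x/3) = 22/3 - 4*x/3)
(-19 - 60)*(S(K, 4) - E(-15)) = (-19 - 60)*((22/3 - 4/3*1) - 1*11) = -79*((22/3 - 4/3) - 11) = -79*(6 - 11) = -79*(-5) = 395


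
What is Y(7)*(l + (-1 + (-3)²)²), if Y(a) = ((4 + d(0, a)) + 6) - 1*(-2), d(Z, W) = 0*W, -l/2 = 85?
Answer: -1272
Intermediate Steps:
l = -170 (l = -2*85 = -170)
d(Z, W) = 0
Y(a) = 12 (Y(a) = ((4 + 0) + 6) - 1*(-2) = (4 + 6) + 2 = 10 + 2 = 12)
Y(7)*(l + (-1 + (-3)²)²) = 12*(-170 + (-1 + (-3)²)²) = 12*(-170 + (-1 + 9)²) = 12*(-170 + 8²) = 12*(-170 + 64) = 12*(-106) = -1272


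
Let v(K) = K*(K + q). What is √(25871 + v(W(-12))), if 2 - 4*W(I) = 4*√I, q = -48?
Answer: √(103341 + 376*I*√3)/2 ≈ 160.73 + 0.50647*I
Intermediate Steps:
W(I) = ½ - √I
v(K) = K*(-48 + K) (v(K) = K*(K - 48) = K*(-48 + K))
√(25871 + v(W(-12))) = √(25871 + (½ - √(-12))*(-48 + (½ - √(-12)))) = √(25871 + (½ - 2*I*√3)*(-48 + (½ - 2*I*√3))) = √(25871 + (½ - 2*I*√3)*(-95/2 - 2*I*√3))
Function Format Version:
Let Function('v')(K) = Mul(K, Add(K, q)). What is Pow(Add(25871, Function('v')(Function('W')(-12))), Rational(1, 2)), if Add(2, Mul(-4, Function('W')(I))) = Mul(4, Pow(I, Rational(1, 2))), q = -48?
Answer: Mul(Rational(1, 2), Pow(Add(103341, Mul(376, I, Pow(3, Rational(1, 2)))), Rational(1, 2))) ≈ Add(160.73, Mul(0.50647, I))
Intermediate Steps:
Function('W')(I) = Add(Rational(1, 2), Mul(-1, Pow(I, Rational(1, 2)))) (Function('W')(I) = Add(Rational(1, 2), Mul(Rational(-1, 4), Mul(4, Pow(I, Rational(1, 2))))) = Add(Rational(1, 2), Mul(-1, Pow(I, Rational(1, 2)))))
Function('v')(K) = Mul(K, Add(-48, K)) (Function('v')(K) = Mul(K, Add(K, -48)) = Mul(K, Add(-48, K)))
Pow(Add(25871, Function('v')(Function('W')(-12))), Rational(1, 2)) = Pow(Add(25871, Mul(Add(Rational(1, 2), Mul(-1, Pow(-12, Rational(1, 2)))), Add(-48, Add(Rational(1, 2), Mul(-1, Pow(-12, Rational(1, 2))))))), Rational(1, 2)) = Pow(Add(25871, Mul(Add(Rational(1, 2), Mul(-1, Mul(2, I, Pow(3, Rational(1, 2))))), Add(-48, Add(Rational(1, 2), Mul(-1, Mul(2, I, Pow(3, Rational(1, 2)))))))), Rational(1, 2)) = Pow(Add(25871, Mul(Add(Rational(1, 2), Mul(-2, I, Pow(3, Rational(1, 2)))), Add(-48, Add(Rational(1, 2), Mul(-2, I, Pow(3, Rational(1, 2))))))), Rational(1, 2)) = Pow(Add(25871, Mul(Add(Rational(1, 2), Mul(-2, I, Pow(3, Rational(1, 2)))), Add(Rational(-95, 2), Mul(-2, I, Pow(3, Rational(1, 2)))))), Rational(1, 2))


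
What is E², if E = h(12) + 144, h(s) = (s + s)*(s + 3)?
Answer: 254016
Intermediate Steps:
h(s) = 2*s*(3 + s) (h(s) = (2*s)*(3 + s) = 2*s*(3 + s))
E = 504 (E = 2*12*(3 + 12) + 144 = 2*12*15 + 144 = 360 + 144 = 504)
E² = 504² = 254016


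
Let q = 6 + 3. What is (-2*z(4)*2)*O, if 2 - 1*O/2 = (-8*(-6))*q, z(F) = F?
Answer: 13760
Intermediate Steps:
q = 9
O = -860 (O = 4 - 2*(-8*(-6))*9 = 4 - 96*9 = 4 - 2*432 = 4 - 864 = -860)
(-2*z(4)*2)*O = (-2*4*2)*(-860) = -8*2*(-860) = -16*(-860) = 13760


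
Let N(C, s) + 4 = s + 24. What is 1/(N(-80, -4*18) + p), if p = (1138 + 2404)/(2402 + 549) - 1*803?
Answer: -2951/2519563 ≈ -0.0011712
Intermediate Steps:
N(C, s) = 20 + s (N(C, s) = -4 + (s + 24) = -4 + (24 + s) = 20 + s)
p = -2366111/2951 (p = 3542/2951 - 803 = -2366111/2951 ≈ -801.80)
1/(N(-80, -4*18) + p) = 1/((20 - 4*18) - 2366111/2951) = 1/((20 - 72) - 2366111/2951) = 1/(-52 - 2366111/2951) = 1/(-2519563/2951) = -2951/2519563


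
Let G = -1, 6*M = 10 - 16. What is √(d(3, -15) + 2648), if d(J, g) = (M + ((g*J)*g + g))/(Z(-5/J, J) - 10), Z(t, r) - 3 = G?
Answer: 5*√1642/4 ≈ 50.652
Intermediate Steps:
M = -1 (M = (10 - 16)/6 = (⅙)*(-6) = -1)
Z(t, r) = 2 (Z(t, r) = 3 - 1 = 2)
d(J, g) = ⅛ - g/8 - J*g²/8 (d(J, g) = (-1 + ((g*J)*g + g))/(2 - 10) = (-1 + ((J*g)*g + g))/(-8) = (-1 + (J*g² + g))*(-⅛) = (-1 + (g + J*g²))*(-⅛) = (-1 + g + J*g²)*(-⅛) = ⅛ - g/8 - J*g²/8)
√(d(3, -15) + 2648) = √((⅛ - ⅛*(-15) - ⅛*3*(-15)²) + 2648) = √((⅛ + 15/8 - ⅛*3*225) + 2648) = √((⅛ + 15/8 - 675/8) + 2648) = √(-659/8 + 2648) = √(20525/8) = 5*√1642/4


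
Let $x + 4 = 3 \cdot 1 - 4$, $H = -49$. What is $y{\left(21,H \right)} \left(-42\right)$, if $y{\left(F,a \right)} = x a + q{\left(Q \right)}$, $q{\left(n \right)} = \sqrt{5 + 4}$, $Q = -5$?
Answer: $-10416$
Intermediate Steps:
$x = -5$ ($x = -4 + \left(3 \cdot 1 - 4\right) = -4 + \left(3 - 4\right) = -4 - 1 = -5$)
$q{\left(n \right)} = 3$ ($q{\left(n \right)} = \sqrt{9} = 3$)
$y{\left(F,a \right)} = 3 - 5 a$ ($y{\left(F,a \right)} = - 5 a + 3 = 3 - 5 a$)
$y{\left(21,H \right)} \left(-42\right) = \left(3 - -245\right) \left(-42\right) = \left(3 + 245\right) \left(-42\right) = 248 \left(-42\right) = -10416$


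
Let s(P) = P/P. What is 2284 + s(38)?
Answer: 2285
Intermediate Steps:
s(P) = 1
2284 + s(38) = 2284 + 1 = 2285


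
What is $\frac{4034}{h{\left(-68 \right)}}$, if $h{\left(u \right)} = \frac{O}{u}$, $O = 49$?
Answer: $- \frac{274312}{49} \approx -5598.2$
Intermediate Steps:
$h{\left(u \right)} = \frac{49}{u}$
$\frac{4034}{h{\left(-68 \right)}} = \frac{4034}{49 \frac{1}{-68}} = \frac{4034}{49 \left(- \frac{1}{68}\right)} = \frac{4034}{- \frac{49}{68}} = 4034 \left(- \frac{68}{49}\right) = - \frac{274312}{49}$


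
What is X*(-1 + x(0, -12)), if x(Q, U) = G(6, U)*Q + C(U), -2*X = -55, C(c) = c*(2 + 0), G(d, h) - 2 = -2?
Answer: -1375/2 ≈ -687.50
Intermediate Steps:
G(d, h) = 0 (G(d, h) = 2 - 2 = 0)
C(c) = 2*c (C(c) = c*2 = 2*c)
X = 55/2 (X = -1/2*(-55) = 55/2 ≈ 27.500)
x(Q, U) = 2*U (x(Q, U) = 0*Q + 2*U = 0 + 2*U = 2*U)
X*(-1 + x(0, -12)) = 55*(-1 + 2*(-12))/2 = 55*(-1 - 24)/2 = (55/2)*(-25) = -1375/2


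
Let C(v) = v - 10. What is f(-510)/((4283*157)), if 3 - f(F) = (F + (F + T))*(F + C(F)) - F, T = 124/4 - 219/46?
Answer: -23553856/15465913 ≈ -1.5230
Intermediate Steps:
T = 1207/46 (T = 124*(¼) - 219*1/46 = 31 - 219/46 = 1207/46 ≈ 26.239)
C(v) = -10 + v
f(F) = 3 + F - (-10 + 2*F)*(1207/46 + 2*F) (f(F) = 3 - ((F + (F + 1207/46))*(F + (-10 + F)) - F) = 3 - ((F + (1207/46 + F))*(-10 + 2*F) - F) = 3 - ((1207/46 + 2*F)*(-10 + 2*F) - F) = 3 - ((-10 + 2*F)*(1207/46 + 2*F) - F) = 3 - (-F + (-10 + 2*F)*(1207/46 + 2*F)) = 3 + (F - (-10 + 2*F)*(1207/46 + 2*F)) = 3 + F - (-10 + 2*F)*(1207/46 + 2*F))
f(-510)/((4283*157)) = (6104/23 - 4*(-510)² - 724/23*(-510))/((4283*157)) = (6104/23 - 4*260100 + 369240/23)/672431 = (6104/23 - 1040400 + 369240/23)*(1/672431) = -23553856/23*1/672431 = -23553856/15465913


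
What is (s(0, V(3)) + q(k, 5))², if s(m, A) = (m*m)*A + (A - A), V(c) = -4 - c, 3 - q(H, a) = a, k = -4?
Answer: 4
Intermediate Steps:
q(H, a) = 3 - a
s(m, A) = A*m² (s(m, A) = m²*A + 0 = A*m² + 0 = A*m²)
(s(0, V(3)) + q(k, 5))² = ((-4 - 1*3)*0² + (3 - 1*5))² = ((-4 - 3)*0 + (3 - 5))² = (-7*0 - 2)² = (0 - 2)² = (-2)² = 4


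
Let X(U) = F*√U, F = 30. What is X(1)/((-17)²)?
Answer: 30/289 ≈ 0.10381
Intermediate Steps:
X(U) = 30*√U
X(1)/((-17)²) = (30*√1)/((-17)²) = (30*1)/289 = 30*(1/289) = 30/289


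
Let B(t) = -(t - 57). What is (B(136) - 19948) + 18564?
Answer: -1463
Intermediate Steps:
B(t) = 57 - t (B(t) = -(-57 + t) = 57 - t)
(B(136) - 19948) + 18564 = ((57 - 1*136) - 19948) + 18564 = ((57 - 136) - 19948) + 18564 = (-79 - 19948) + 18564 = -20027 + 18564 = -1463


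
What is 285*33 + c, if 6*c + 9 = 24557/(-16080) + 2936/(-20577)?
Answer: 2074213793899/220585440 ≈ 9403.2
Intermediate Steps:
c = -392269301/220585440 (c = -3/2 + (24557/(-16080) + 2936/(-20577))/6 = -3/2 + (24557*(-1/16080) + 2936*(-1/20577))/6 = -3/2 + (-24557/16080 - 2936/20577)/6 = -3/2 + (⅙)*(-61391141/36764240) = -3/2 - 61391141/220585440 = -392269301/220585440 ≈ -1.7783)
285*33 + c = 285*33 - 392269301/220585440 = 9405 - 392269301/220585440 = 2074213793899/220585440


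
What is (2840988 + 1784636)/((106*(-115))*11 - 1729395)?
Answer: -4625624/1863485 ≈ -2.4822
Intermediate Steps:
(2840988 + 1784636)/((106*(-115))*11 - 1729395) = 4625624/(-12190*11 - 1729395) = 4625624/(-134090 - 1729395) = 4625624/(-1863485) = 4625624*(-1/1863485) = -4625624/1863485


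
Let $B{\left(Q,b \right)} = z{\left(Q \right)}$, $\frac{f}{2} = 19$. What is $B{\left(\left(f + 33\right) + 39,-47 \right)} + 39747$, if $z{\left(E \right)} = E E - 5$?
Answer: $51842$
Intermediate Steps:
$f = 38$ ($f = 2 \cdot 19 = 38$)
$z{\left(E \right)} = -5 + E^{2}$ ($z{\left(E \right)} = E^{2} - 5 = -5 + E^{2}$)
$B{\left(Q,b \right)} = -5 + Q^{2}$
$B{\left(\left(f + 33\right) + 39,-47 \right)} + 39747 = \left(-5 + \left(\left(38 + 33\right) + 39\right)^{2}\right) + 39747 = \left(-5 + \left(71 + 39\right)^{2}\right) + 39747 = \left(-5 + 110^{2}\right) + 39747 = \left(-5 + 12100\right) + 39747 = 12095 + 39747 = 51842$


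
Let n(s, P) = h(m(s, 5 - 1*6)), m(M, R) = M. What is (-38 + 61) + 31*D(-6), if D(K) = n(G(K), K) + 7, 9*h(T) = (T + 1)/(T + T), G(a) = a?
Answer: 26075/108 ≈ 241.44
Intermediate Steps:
h(T) = (1 + T)/(18*T) (h(T) = ((T + 1)/(T + T))/9 = ((1 + T)/((2*T)))/9 = ((1 + T)*(1/(2*T)))/9 = ((1 + T)/(2*T))/9 = (1 + T)/(18*T))
n(s, P) = (1 + s)/(18*s)
D(K) = 7 + (1 + K)/(18*K) (D(K) = (1 + K)/(18*K) + 7 = 7 + (1 + K)/(18*K))
(-38 + 61) + 31*D(-6) = (-38 + 61) + 31*((1/18)*(1 + 127*(-6))/(-6)) = 23 + 31*((1/18)*(-1/6)*(1 - 762)) = 23 + 31*((1/18)*(-1/6)*(-761)) = 23 + 31*(761/108) = 23 + 23591/108 = 26075/108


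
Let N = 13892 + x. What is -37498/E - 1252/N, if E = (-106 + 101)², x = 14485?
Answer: -1064112046/709425 ≈ -1500.0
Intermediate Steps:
N = 28377 (N = 13892 + 14485 = 28377)
E = 25 (E = (-5)² = 25)
-37498/E - 1252/N = -37498/25 - 1252/28377 = -1064112046/709425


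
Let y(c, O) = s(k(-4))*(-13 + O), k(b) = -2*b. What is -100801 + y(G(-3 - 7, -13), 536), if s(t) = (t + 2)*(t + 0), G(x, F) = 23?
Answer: -58961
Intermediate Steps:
s(t) = t*(2 + t) (s(t) = (2 + t)*t = t*(2 + t))
y(c, O) = -1040 + 80*O (y(c, O) = ((-2*(-4))*(2 - 2*(-4)))*(-13 + O) = (8*(2 + 8))*(-13 + O) = (8*10)*(-13 + O) = 80*(-13 + O) = -1040 + 80*O)
-100801 + y(G(-3 - 7, -13), 536) = -100801 + (-1040 + 80*536) = -100801 + (-1040 + 42880) = -100801 + 41840 = -58961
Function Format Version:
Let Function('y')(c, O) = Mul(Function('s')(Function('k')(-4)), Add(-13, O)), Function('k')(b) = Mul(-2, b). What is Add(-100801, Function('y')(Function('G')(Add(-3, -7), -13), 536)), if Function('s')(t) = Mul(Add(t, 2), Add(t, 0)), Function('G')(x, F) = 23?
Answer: -58961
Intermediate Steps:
Function('s')(t) = Mul(t, Add(2, t)) (Function('s')(t) = Mul(Add(2, t), t) = Mul(t, Add(2, t)))
Function('y')(c, O) = Add(-1040, Mul(80, O)) (Function('y')(c, O) = Mul(Mul(Mul(-2, -4), Add(2, Mul(-2, -4))), Add(-13, O)) = Mul(Mul(8, Add(2, 8)), Add(-13, O)) = Mul(Mul(8, 10), Add(-13, O)) = Mul(80, Add(-13, O)) = Add(-1040, Mul(80, O)))
Add(-100801, Function('y')(Function('G')(Add(-3, -7), -13), 536)) = Add(-100801, Add(-1040, Mul(80, 536))) = Add(-100801, Add(-1040, 42880)) = Add(-100801, 41840) = -58961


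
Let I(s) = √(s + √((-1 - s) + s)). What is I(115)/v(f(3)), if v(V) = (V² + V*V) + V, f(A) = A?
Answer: √(115 + I)/21 ≈ 0.51066 + 0.0022202*I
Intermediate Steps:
v(V) = V + 2*V² (v(V) = (V² + V²) + V = 2*V² + V = V + 2*V²)
I(s) = √(I + s) (I(s) = √(s + √(-1)) = √(s + I) = √(I + s))
I(115)/v(f(3)) = √(I + 115)/((3*(1 + 2*3))) = √(115 + I)/((3*(1 + 6))) = √(115 + I)/((3*7)) = √(115 + I)/21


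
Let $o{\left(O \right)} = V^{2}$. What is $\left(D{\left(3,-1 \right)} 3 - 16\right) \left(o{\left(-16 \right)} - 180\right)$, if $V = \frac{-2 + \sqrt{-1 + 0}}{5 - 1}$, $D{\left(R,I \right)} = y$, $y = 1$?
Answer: $\frac{37401}{16} + \frac{13 i}{4} \approx 2337.6 + 3.25 i$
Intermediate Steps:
$D{\left(R,I \right)} = 1$
$V = - \frac{1}{2} + \frac{i}{4}$ ($V = \frac{-2 + \sqrt{-1}}{4} = \left(-2 + i\right) \frac{1}{4} = - \frac{1}{2} + \frac{i}{4} \approx -0.5 + 0.25 i$)
$o{\left(O \right)} = \left(- \frac{1}{2} + \frac{i}{4}\right)^{2}$
$\left(D{\left(3,-1 \right)} 3 - 16\right) \left(o{\left(-16 \right)} - 180\right) = \left(1 \cdot 3 - 16\right) \left(\frac{\left(2 - i\right)^{2}}{16} - 180\right) = \left(3 - 16\right) \left(-180 + \frac{\left(2 - i\right)^{2}}{16}\right) = - 13 \left(-180 + \frac{\left(2 - i\right)^{2}}{16}\right) = 2340 - \frac{13 \left(2 - i\right)^{2}}{16}$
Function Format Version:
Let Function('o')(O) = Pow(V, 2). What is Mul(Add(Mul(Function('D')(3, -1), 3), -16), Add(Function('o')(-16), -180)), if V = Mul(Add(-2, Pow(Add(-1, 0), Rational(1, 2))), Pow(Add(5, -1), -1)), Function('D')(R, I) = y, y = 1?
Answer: Add(Rational(37401, 16), Mul(Rational(13, 4), I)) ≈ Add(2337.6, Mul(3.2500, I))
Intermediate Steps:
Function('D')(R, I) = 1
V = Add(Rational(-1, 2), Mul(Rational(1, 4), I)) (V = Mul(Add(-2, Pow(-1, Rational(1, 2))), Pow(4, -1)) = Mul(Add(-2, I), Rational(1, 4)) = Add(Rational(-1, 2), Mul(Rational(1, 4), I)) ≈ Add(-0.50000, Mul(0.25000, I)))
Function('o')(O) = Pow(Add(Rational(-1, 2), Mul(Rational(1, 4), I)), 2)
Mul(Add(Mul(Function('D')(3, -1), 3), -16), Add(Function('o')(-16), -180)) = Mul(Add(Mul(1, 3), -16), Add(Mul(Rational(1, 16), Pow(Add(2, Mul(-1, I)), 2)), -180)) = Mul(Add(3, -16), Add(-180, Mul(Rational(1, 16), Pow(Add(2, Mul(-1, I)), 2)))) = Mul(-13, Add(-180, Mul(Rational(1, 16), Pow(Add(2, Mul(-1, I)), 2)))) = Add(2340, Mul(Rational(-13, 16), Pow(Add(2, Mul(-1, I)), 2)))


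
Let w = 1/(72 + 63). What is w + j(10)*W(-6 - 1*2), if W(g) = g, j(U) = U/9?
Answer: -1199/135 ≈ -8.8815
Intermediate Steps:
j(U) = U/9 (j(U) = U*(⅑) = U/9)
w = 1/135 ≈ 0.0074074
w + j(10)*W(-6 - 1*2) = 1/135 + ((⅑)*10)*(-6 - 1*2) = 1/135 + 10*(-6 - 2)/9 = 1/135 + (10/9)*(-8) = 1/135 - 80/9 = -1199/135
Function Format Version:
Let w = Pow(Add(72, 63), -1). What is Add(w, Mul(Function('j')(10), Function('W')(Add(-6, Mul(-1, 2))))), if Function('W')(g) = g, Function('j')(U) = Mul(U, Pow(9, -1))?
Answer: Rational(-1199, 135) ≈ -8.8815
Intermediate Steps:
Function('j')(U) = Mul(Rational(1, 9), U) (Function('j')(U) = Mul(U, Rational(1, 9)) = Mul(Rational(1, 9), U))
w = Rational(1, 135) (w = Pow(135, -1) = Rational(1, 135) ≈ 0.0074074)
Add(w, Mul(Function('j')(10), Function('W')(Add(-6, Mul(-1, 2))))) = Add(Rational(1, 135), Mul(Mul(Rational(1, 9), 10), Add(-6, Mul(-1, 2)))) = Add(Rational(1, 135), Mul(Rational(10, 9), Add(-6, -2))) = Add(Rational(1, 135), Mul(Rational(10, 9), -8)) = Add(Rational(1, 135), Rational(-80, 9)) = Rational(-1199, 135)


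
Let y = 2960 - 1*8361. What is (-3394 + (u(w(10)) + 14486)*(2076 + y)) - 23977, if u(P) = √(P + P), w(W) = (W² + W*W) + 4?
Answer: -48193321 - 6650*√102 ≈ -4.8260e+7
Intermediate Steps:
w(W) = 4 + 2*W² (w(W) = (W² + W²) + 4 = 2*W² + 4 = 4 + 2*W²)
u(P) = √2*√P (u(P) = √(2*P) = √2*√P)
y = -5401 (y = 2960 - 8361 = -5401)
(-3394 + (u(w(10)) + 14486)*(2076 + y)) - 23977 = (-3394 + (√2*√(4 + 2*10²) + 14486)*(2076 - 5401)) - 23977 = (-3394 + (√2*√(4 + 2*100) + 14486)*(-3325)) - 23977 = (-3394 + (√2*√(4 + 200) + 14486)*(-3325)) - 23977 = (-3394 + (√2*√204 + 14486)*(-3325)) - 23977 = (-3394 + (√2*(2*√51) + 14486)*(-3325)) - 23977 = (-3394 + (2*√102 + 14486)*(-3325)) - 23977 = (-3394 + (14486 + 2*√102)*(-3325)) - 23977 = (-3394 + (-48165950 - 6650*√102)) - 23977 = (-48169344 - 6650*√102) - 23977 = -48193321 - 6650*√102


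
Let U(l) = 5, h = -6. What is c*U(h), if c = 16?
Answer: 80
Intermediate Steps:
c*U(h) = 16*5 = 80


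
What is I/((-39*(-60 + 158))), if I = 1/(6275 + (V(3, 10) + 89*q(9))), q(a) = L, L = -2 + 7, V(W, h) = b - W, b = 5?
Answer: -1/25691484 ≈ -3.8923e-8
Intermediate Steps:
V(W, h) = 5 - W
L = 5
q(a) = 5
I = 1/6722 (I = 1/(6275 + ((5 - 1*3) + 89*5)) = 1/(6275 + ((5 - 3) + 445)) = 1/(6275 + (2 + 445)) = 1/(6275 + 447) = 1/6722 ≈ 0.00014877)
I/((-39*(-60 + 158))) = 1/(6722*((-39*(-60 + 158)))) = 1/(6722*((-39*98))) = (1/6722)/(-3822) = (1/6722)*(-1/3822) = -1/25691484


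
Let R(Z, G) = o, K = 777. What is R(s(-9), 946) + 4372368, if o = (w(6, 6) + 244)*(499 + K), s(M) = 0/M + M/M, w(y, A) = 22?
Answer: 4711784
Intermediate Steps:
s(M) = 1 (s(M) = 0 + 1 = 1)
o = 339416 (o = (22 + 244)*(499 + 777) = 266*1276 = 339416)
R(Z, G) = 339416
R(s(-9), 946) + 4372368 = 339416 + 4372368 = 4711784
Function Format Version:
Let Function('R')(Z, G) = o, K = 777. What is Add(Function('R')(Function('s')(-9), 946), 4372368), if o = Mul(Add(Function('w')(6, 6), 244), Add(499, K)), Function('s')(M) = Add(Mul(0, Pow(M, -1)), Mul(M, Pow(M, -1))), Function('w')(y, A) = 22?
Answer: 4711784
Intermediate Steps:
Function('s')(M) = 1 (Function('s')(M) = Add(0, 1) = 1)
o = 339416 (o = Mul(Add(22, 244), Add(499, 777)) = Mul(266, 1276) = 339416)
Function('R')(Z, G) = 339416
Add(Function('R')(Function('s')(-9), 946), 4372368) = Add(339416, 4372368) = 4711784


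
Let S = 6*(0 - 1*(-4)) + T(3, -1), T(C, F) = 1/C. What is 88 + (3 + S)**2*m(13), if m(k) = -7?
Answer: -46276/9 ≈ -5141.8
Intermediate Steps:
S = 73/3 (S = 6*(0 - 1*(-4)) + 1/3 = 6*(0 + 4) + 1/3 = 6*4 + 1/3 = 24 + 1/3 = 73/3 ≈ 24.333)
88 + (3 + S)**2*m(13) = 88 + (3 + 73/3)**2*(-7) = 88 + (82/3)**2*(-7) = 88 + (6724/9)*(-7) = 88 - 47068/9 = -46276/9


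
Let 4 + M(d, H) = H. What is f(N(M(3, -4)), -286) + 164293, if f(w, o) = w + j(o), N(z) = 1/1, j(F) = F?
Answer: 164008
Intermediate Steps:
M(d, H) = -4 + H
N(z) = 1
f(w, o) = o + w (f(w, o) = w + o = o + w)
f(N(M(3, -4)), -286) + 164293 = (-286 + 1) + 164293 = -285 + 164293 = 164008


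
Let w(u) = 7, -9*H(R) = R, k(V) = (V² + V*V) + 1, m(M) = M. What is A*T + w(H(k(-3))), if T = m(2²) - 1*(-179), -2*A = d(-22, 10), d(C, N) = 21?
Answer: -3829/2 ≈ -1914.5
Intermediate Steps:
k(V) = 1 + 2*V² (k(V) = (V² + V²) + 1 = 2*V² + 1 = 1 + 2*V²)
H(R) = -R/9
A = -21/2 (A = -½*21 = -21/2 ≈ -10.500)
T = 183 (T = 2² - 1*(-179) = 4 + 179 = 183)
A*T + w(H(k(-3))) = -21/2*183 + 7 = -3843/2 + 7 = -3829/2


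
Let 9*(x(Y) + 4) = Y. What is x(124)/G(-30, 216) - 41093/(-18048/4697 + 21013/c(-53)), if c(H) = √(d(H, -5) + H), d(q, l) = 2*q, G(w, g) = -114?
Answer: -144480056720908172/4997317185610643241 - 19050089878901081*I*√159/9741359036278057 ≈ -0.028912 - 24.659*I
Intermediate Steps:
c(H) = √3*√H (c(H) = √(2*H + H) = √(3*H) = √3*√H)
x(Y) = -4 + Y/9
x(124)/G(-30, 216) - 41093/(-18048/4697 + 21013/c(-53)) = (-4 + (⅑)*124)/(-114) - 41093/(-18048/4697 + 21013/((√3*√(-53)))) = (-4 + 124/9)*(-1/114) - 41093/(-18048*1/4697 + 21013/((√3*(I*√53)))) = (88/9)*(-1/114) - 41093/(-18048/4697 + 21013/((I*√159))) = -44/513 - 41093/(-18048/4697 + 21013*(-I*√159/159)) = -44/513 - 41093/(-18048/4697 - 21013*I*√159/159)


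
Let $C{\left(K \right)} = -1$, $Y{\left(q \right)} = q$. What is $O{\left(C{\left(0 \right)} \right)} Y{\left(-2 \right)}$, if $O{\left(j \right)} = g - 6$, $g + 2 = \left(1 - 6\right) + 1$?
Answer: $24$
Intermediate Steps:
$g = -6$ ($g = -2 + \left(\left(1 - 6\right) + 1\right) = -2 + \left(-5 + 1\right) = -2 - 4 = -6$)
$O{\left(j \right)} = -12$ ($O{\left(j \right)} = -6 - 6 = -12$)
$O{\left(C{\left(0 \right)} \right)} Y{\left(-2 \right)} = \left(-12\right) \left(-2\right) = 24$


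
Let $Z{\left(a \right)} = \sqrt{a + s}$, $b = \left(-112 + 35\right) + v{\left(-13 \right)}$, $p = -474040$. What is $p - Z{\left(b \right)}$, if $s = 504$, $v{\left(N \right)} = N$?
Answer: $-474040 - 3 \sqrt{46} \approx -4.7406 \cdot 10^{5}$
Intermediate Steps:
$b = -90$ ($b = \left(-112 + 35\right) - 13 = -77 - 13 = -90$)
$Z{\left(a \right)} = \sqrt{504 + a}$ ($Z{\left(a \right)} = \sqrt{a + 504} = \sqrt{504 + a}$)
$p - Z{\left(b \right)} = -474040 - \sqrt{504 - 90} = -474040 - \sqrt{414} = -474040 - 3 \sqrt{46}$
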